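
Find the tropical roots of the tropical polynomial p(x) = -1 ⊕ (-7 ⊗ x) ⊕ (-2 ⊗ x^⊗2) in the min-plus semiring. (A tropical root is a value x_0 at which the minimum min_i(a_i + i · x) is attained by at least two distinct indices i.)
Roots: {-5, 6}

Each tropical root is a break point of the lower envelope of the lines y = a_i + i · x (there are 3 lines, with slopes 0, 1, ..., 2). Only the lines that attain the minimum somewhere contribute to roots; other lines are dominated. Here the surviving (envelope) indices are i = 2, i = 1, i = 0.
Intersections between consecutive envelope lines give the roots: for adjacent envelope indices i < j the intersection is x = (a_i − a_j) / (j − i). Reading off the sorted break points: {-5, 6}.
Verification: at each break x_0, at least two indices attain the minimum of min_i(a_i + i · x_0).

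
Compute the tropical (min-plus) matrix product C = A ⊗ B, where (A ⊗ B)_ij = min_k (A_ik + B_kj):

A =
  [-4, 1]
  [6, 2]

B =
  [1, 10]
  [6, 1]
A ⊗ B =
  [-3, 2]
  [7, 3]

Apply the min-plus product entry-by-entry:
  C[0][0] = min over k of (A[0][0] + B[0][0] = -4 + 1 = -3, A[0][1] + B[1][0] = 1 + 6 = 7) = -3 (attained at k = 0)
  C[0][1] = min over k of (A[0][0] + B[0][1] = -4 + 10 = 6, A[0][1] + B[1][1] = 1 + 1 = 2) = 2 (attained at k = 1)
  C[1][0] = min over k of (A[1][0] + B[0][0] = 6 + 1 = 7, A[1][1] + B[1][0] = 2 + 6 = 8) = 7 (attained at k = 0)
  C[1][1] = min over k of (A[1][0] + B[0][1] = 6 + 10 = 16, A[1][1] + B[1][1] = 2 + 1 = 3) = 3 (attained at k = 1)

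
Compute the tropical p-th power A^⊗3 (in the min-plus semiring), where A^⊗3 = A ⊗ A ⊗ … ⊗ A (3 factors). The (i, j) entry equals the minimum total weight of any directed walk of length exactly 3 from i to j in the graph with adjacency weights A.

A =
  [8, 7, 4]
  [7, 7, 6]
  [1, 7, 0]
A^⊗3 =
  [5, 11, 4]
  [7, 13, 6]
  [1, 7, 0]

Each entry (A^⊗3)_ij equals the minimum over all length-3 walks i = v_0 → v_1 → … → v_3 = j of Σ_t A[v_t][v_{t+1}]. For example, for (i, j) = (0, 2) we minimise over 9 possible intermediate vertex sequences; the minimum is 4, attained along the walk 0 → 2 → 2 → 2.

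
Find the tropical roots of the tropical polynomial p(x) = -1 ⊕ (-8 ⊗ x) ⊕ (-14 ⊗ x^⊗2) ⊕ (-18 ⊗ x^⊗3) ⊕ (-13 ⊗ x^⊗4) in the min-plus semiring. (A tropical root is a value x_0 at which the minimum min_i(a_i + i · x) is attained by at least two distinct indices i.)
Roots: {-5, 4, 6, 7}

Each tropical root is a break point of the lower envelope of the lines y = a_i + i · x (there are 5 lines, with slopes 0, 1, ..., 4). Only the lines that attain the minimum somewhere contribute to roots; other lines are dominated. Here the surviving (envelope) indices are i = 4, i = 3, i = 2, i = 1, i = 0.
Intersections between consecutive envelope lines give the roots: for adjacent envelope indices i < j the intersection is x = (a_i − a_j) / (j − i). Reading off the sorted break points: {-5, 4, 6, 7}.
Verification: at each break x_0, at least two indices attain the minimum of min_i(a_i + i · x_0).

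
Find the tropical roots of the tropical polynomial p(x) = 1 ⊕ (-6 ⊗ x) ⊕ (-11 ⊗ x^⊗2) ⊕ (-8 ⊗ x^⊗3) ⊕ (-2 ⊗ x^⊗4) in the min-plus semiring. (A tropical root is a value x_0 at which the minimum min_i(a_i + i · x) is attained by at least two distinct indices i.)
Roots: {-6, -3, 5, 7}

Each tropical root is a break point of the lower envelope of the lines y = a_i + i · x (there are 5 lines, with slopes 0, 1, ..., 4). Only the lines that attain the minimum somewhere contribute to roots; other lines are dominated. Here the surviving (envelope) indices are i = 4, i = 3, i = 2, i = 1, i = 0.
Intersections between consecutive envelope lines give the roots: for adjacent envelope indices i < j the intersection is x = (a_i − a_j) / (j − i). Reading off the sorted break points: {-6, -3, 5, 7}.
Verification: at each break x_0, at least two indices attain the minimum of min_i(a_i + i · x_0).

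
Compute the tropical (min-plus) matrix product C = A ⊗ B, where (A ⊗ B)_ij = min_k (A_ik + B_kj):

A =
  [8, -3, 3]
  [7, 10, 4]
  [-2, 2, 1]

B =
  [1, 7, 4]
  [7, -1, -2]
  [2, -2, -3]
A ⊗ B =
  [4, -4, -5]
  [6, 2, 1]
  [-1, -1, -2]

Apply the min-plus product entry-by-entry:
  C[0][0] = min over k of (A[0][0] + B[0][0] = 8 + 1 = 9, A[0][1] + B[1][0] = -3 + 7 = 4, A[0][2] + B[2][0] = 3 + 2 = 5) = 4 (attained at k = 1)
  C[0][1] = min over k of (A[0][0] + B[0][1] = 8 + 7 = 15, A[0][1] + B[1][1] = -3 + -1 = -4, A[0][2] + B[2][1] = 3 + -2 = 1) = -4 (attained at k = 1)
  C[0][2] = min over k of (A[0][0] + B[0][2] = 8 + 4 = 12, A[0][1] + B[1][2] = -3 + -2 = -5, A[0][2] + B[2][2] = 3 + -3 = 0) = -5 (attained at k = 1)
  C[1][0] = min over k of (A[1][0] + B[0][0] = 7 + 1 = 8, A[1][1] + B[1][0] = 10 + 7 = 17, A[1][2] + B[2][0] = 4 + 2 = 6) = 6 (attained at k = 2)
  C[1][1] = min over k of (A[1][0] + B[0][1] = 7 + 7 = 14, A[1][1] + B[1][1] = 10 + -1 = 9, A[1][2] + B[2][1] = 4 + -2 = 2) = 2 (attained at k = 2)
  C[1][2] = min over k of (A[1][0] + B[0][2] = 7 + 4 = 11, A[1][1] + B[1][2] = 10 + -2 = 8, A[1][2] + B[2][2] = 4 + -3 = 1) = 1 (attained at k = 2)
  C[2][0] = min over k of (A[2][0] + B[0][0] = -2 + 1 = -1, A[2][1] + B[1][0] = 2 + 7 = 9, A[2][2] + B[2][0] = 1 + 2 = 3) = -1 (attained at k = 0)
  C[2][1] = min over k of (A[2][0] + B[0][1] = -2 + 7 = 5, A[2][1] + B[1][1] = 2 + -1 = 1, A[2][2] + B[2][1] = 1 + -2 = -1) = -1 (attained at k = 2)
  C[2][2] = min over k of (A[2][0] + B[0][2] = -2 + 4 = 2, A[2][1] + B[1][2] = 2 + -2 = 0, A[2][2] + B[2][2] = 1 + -3 = -2) = -2 (attained at k = 2)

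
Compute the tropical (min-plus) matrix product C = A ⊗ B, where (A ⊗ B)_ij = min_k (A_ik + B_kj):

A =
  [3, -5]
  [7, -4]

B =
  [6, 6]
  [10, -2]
A ⊗ B =
  [5, -7]
  [6, -6]

Apply the min-plus product entry-by-entry:
  C[0][0] = min over k of (A[0][0] + B[0][0] = 3 + 6 = 9, A[0][1] + B[1][0] = -5 + 10 = 5) = 5 (attained at k = 1)
  C[0][1] = min over k of (A[0][0] + B[0][1] = 3 + 6 = 9, A[0][1] + B[1][1] = -5 + -2 = -7) = -7 (attained at k = 1)
  C[1][0] = min over k of (A[1][0] + B[0][0] = 7 + 6 = 13, A[1][1] + B[1][0] = -4 + 10 = 6) = 6 (attained at k = 1)
  C[1][1] = min over k of (A[1][0] + B[0][1] = 7 + 6 = 13, A[1][1] + B[1][1] = -4 + -2 = -6) = -6 (attained at k = 1)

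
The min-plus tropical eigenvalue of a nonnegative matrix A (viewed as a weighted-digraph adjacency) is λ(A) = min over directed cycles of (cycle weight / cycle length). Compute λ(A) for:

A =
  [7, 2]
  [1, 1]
λ(A) = 1

Enumerate directed cycles and compute their means (weight / length). Sample:
  cycle 0 → 0: weight = 7, length = 1, mean = 7/1 ≈ 7.000
  cycle 1 → 1: weight = 1, length = 1, mean = 1/1 ≈ 1.000
  cycle 0 → 1 → 0: weight = 3, length = 2, mean = 3/2 ≈ 1.500
  cycle 1 → 0 → 1: weight = 3, length = 2, mean = 3/2 ≈ 1.500
Minimum mean = 1.000, attained e.g. along the cycle 1 → 1 with weight 1 and length 1. So λ(A) = 1/1 = 1.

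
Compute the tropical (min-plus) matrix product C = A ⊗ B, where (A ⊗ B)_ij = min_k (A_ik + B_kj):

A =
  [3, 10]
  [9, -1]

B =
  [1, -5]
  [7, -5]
A ⊗ B =
  [4, -2]
  [6, -6]

Apply the min-plus product entry-by-entry:
  C[0][0] = min over k of (A[0][0] + B[0][0] = 3 + 1 = 4, A[0][1] + B[1][0] = 10 + 7 = 17) = 4 (attained at k = 0)
  C[0][1] = min over k of (A[0][0] + B[0][1] = 3 + -5 = -2, A[0][1] + B[1][1] = 10 + -5 = 5) = -2 (attained at k = 0)
  C[1][0] = min over k of (A[1][0] + B[0][0] = 9 + 1 = 10, A[1][1] + B[1][0] = -1 + 7 = 6) = 6 (attained at k = 1)
  C[1][1] = min over k of (A[1][0] + B[0][1] = 9 + -5 = 4, A[1][1] + B[1][1] = -1 + -5 = -6) = -6 (attained at k = 1)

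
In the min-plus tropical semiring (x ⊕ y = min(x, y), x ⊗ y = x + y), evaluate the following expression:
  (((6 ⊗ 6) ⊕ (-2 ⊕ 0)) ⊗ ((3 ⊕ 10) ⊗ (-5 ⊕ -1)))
(((6 ⊗ 6) ⊕ (-2 ⊕ 0)) ⊗ ((3 ⊕ 10) ⊗ (-5 ⊕ -1))) = -4

Expand innermost to outermost. Recall ⊕ takes the minimum of its arguments and ⊗ takes their sum. Working out the expression (((6 ⊗ 6) ⊕ (-2 ⊕ 0)) ⊗ ((3 ⊕ 10) ⊗ (-5 ⊕ -1))) gives -4.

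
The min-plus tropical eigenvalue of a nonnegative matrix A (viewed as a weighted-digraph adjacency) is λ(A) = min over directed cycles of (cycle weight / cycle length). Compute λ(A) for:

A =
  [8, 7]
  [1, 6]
λ(A) = 4

Enumerate directed cycles and compute their means (weight / length). Sample:
  cycle 0 → 0: weight = 8, length = 1, mean = 8/1 ≈ 8.000
  cycle 1 → 1: weight = 6, length = 1, mean = 6/1 ≈ 6.000
  cycle 0 → 1 → 0: weight = 8, length = 2, mean = 8/2 ≈ 4.000
  cycle 1 → 0 → 1: weight = 8, length = 2, mean = 8/2 ≈ 4.000
Minimum mean = 4.000, attained e.g. along the cycle 0 → 1 → 0 with weight 8 and length 2. So λ(A) = 8/2 = 4.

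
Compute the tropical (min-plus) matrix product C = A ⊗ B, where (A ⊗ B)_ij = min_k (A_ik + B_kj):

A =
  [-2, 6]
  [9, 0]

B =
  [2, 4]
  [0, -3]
A ⊗ B =
  [0, 2]
  [0, -3]

Apply the min-plus product entry-by-entry:
  C[0][0] = min over k of (A[0][0] + B[0][0] = -2 + 2 = 0, A[0][1] + B[1][0] = 6 + 0 = 6) = 0 (attained at k = 0)
  C[0][1] = min over k of (A[0][0] + B[0][1] = -2 + 4 = 2, A[0][1] + B[1][1] = 6 + -3 = 3) = 2 (attained at k = 0)
  C[1][0] = min over k of (A[1][0] + B[0][0] = 9 + 2 = 11, A[1][1] + B[1][0] = 0 + 0 = 0) = 0 (attained at k = 1)
  C[1][1] = min over k of (A[1][0] + B[0][1] = 9 + 4 = 13, A[1][1] + B[1][1] = 0 + -3 = -3) = -3 (attained at k = 1)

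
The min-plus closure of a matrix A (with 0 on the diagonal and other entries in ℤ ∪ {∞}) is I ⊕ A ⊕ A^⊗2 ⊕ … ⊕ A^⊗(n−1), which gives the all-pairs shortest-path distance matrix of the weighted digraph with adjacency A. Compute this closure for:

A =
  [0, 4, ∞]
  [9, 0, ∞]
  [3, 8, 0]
Closure =
  [0, 4, ∞]
  [9, 0, ∞]
  [3, 7, 0]

This is the Floyd-Warshall all-pairs shortest-path computation. For each intermediate vertex k = 0, 1, …, 2, update dist[i][j] ← min(dist[i][j], dist[i][k] + dist[k][j]). The final matrix gives, for each (i, j), the minimum total weight of any directed path from i to j (possibly empty when i = j).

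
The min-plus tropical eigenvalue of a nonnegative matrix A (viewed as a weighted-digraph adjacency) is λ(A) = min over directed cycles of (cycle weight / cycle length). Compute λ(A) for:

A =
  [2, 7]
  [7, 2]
λ(A) = 2

Enumerate directed cycles and compute their means (weight / length). Sample:
  cycle 0 → 0: weight = 2, length = 1, mean = 2/1 ≈ 2.000
  cycle 1 → 1: weight = 2, length = 1, mean = 2/1 ≈ 2.000
  cycle 0 → 1 → 0: weight = 14, length = 2, mean = 14/2 ≈ 7.000
  cycle 1 → 0 → 1: weight = 14, length = 2, mean = 14/2 ≈ 7.000
Minimum mean = 2.000, attained e.g. along the cycle 0 → 0 with weight 2 and length 1. So λ(A) = 2/1 = 2.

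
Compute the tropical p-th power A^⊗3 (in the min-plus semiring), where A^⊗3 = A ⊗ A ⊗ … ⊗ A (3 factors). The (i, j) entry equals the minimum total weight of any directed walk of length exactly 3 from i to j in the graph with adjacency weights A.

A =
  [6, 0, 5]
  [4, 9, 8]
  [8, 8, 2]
A^⊗3 =
  [10, 4, 9]
  [8, 10, 11]
  [12, 10, 6]

Each entry (A^⊗3)_ij equals the minimum over all length-3 walks i = v_0 → v_1 → … → v_3 = j of Σ_t A[v_t][v_{t+1}]. For example, for (i, j) = (0, 2) we minimise over 9 possible intermediate vertex sequences; the minimum is 9, attained along the walk 0 → 1 → 0 → 2.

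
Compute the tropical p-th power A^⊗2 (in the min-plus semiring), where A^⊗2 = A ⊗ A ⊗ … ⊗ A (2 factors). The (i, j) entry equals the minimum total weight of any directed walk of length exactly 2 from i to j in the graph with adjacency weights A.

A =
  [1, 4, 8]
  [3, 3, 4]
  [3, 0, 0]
A^⊗2 =
  [2, 5, 8]
  [4, 4, 4]
  [3, 0, 0]

Each entry (A^⊗2)_ij equals the minimum over all length-2 walks i = v_0 → v_1 → … → v_2 = j of Σ_t A[v_t][v_{t+1}]. For example, for (i, j) = (0, 2) we minimise over 3 possible intermediate vertex sequences; the minimum is 8, attained along the walk 0 → 1 → 2.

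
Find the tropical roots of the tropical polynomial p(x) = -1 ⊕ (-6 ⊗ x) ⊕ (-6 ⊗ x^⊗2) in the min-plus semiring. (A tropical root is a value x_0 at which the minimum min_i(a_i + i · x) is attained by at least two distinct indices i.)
Roots: {0, 5}

Each tropical root is a break point of the lower envelope of the lines y = a_i + i · x (there are 3 lines, with slopes 0, 1, ..., 2). Only the lines that attain the minimum somewhere contribute to roots; other lines are dominated. Here the surviving (envelope) indices are i = 2, i = 1, i = 0.
Intersections between consecutive envelope lines give the roots: for adjacent envelope indices i < j the intersection is x = (a_i − a_j) / (j − i). Reading off the sorted break points: {0, 5}.
Verification: at each break x_0, at least two indices attain the minimum of min_i(a_i + i · x_0).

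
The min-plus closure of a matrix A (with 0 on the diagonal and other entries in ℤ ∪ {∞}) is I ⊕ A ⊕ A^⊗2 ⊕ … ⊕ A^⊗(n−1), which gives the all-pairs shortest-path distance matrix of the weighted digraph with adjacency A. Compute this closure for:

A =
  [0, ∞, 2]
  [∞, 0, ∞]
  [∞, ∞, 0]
Closure =
  [0, ∞, 2]
  [∞, 0, ∞]
  [∞, ∞, 0]

This is the Floyd-Warshall all-pairs shortest-path computation. For each intermediate vertex k = 0, 1, …, 2, update dist[i][j] ← min(dist[i][j], dist[i][k] + dist[k][j]). The final matrix gives, for each (i, j), the minimum total weight of any directed path from i to j (possibly empty when i = j).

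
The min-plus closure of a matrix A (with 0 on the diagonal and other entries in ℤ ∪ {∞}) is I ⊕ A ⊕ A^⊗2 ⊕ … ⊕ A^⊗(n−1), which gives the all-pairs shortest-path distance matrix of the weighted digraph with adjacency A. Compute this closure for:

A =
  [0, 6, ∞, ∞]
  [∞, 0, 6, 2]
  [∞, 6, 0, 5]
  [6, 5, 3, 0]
Closure =
  [0, 6, 11, 8]
  [8, 0, 5, 2]
  [11, 6, 0, 5]
  [6, 5, 3, 0]

This is the Floyd-Warshall all-pairs shortest-path computation. For each intermediate vertex k = 0, 1, …, 3, update dist[i][j] ← min(dist[i][j], dist[i][k] + dist[k][j]). The final matrix gives, for each (i, j), the minimum total weight of any directed path from i to j (possibly empty when i = j).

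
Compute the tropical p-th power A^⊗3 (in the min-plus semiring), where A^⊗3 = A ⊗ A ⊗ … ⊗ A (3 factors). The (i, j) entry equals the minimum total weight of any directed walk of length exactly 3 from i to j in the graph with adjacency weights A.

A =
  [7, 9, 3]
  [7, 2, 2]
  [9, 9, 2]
A^⊗3 =
  [14, 13, 7]
  [11, 6, 6]
  [13, 13, 6]

Each entry (A^⊗3)_ij equals the minimum over all length-3 walks i = v_0 → v_1 → … → v_3 = j of Σ_t A[v_t][v_{t+1}]. For example, for (i, j) = (0, 2) we minimise over 9 possible intermediate vertex sequences; the minimum is 7, attained along the walk 0 → 2 → 2 → 2.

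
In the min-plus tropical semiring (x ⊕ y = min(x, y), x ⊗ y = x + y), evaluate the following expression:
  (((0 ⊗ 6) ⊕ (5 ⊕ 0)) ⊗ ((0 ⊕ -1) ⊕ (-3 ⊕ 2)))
(((0 ⊗ 6) ⊕ (5 ⊕ 0)) ⊗ ((0 ⊕ -1) ⊕ (-3 ⊕ 2))) = -3

Expand innermost to outermost. Recall ⊕ takes the minimum of its arguments and ⊗ takes their sum. Working out the expression (((0 ⊗ 6) ⊕ (5 ⊕ 0)) ⊗ ((0 ⊕ -1) ⊕ (-3 ⊕ 2))) gives -3.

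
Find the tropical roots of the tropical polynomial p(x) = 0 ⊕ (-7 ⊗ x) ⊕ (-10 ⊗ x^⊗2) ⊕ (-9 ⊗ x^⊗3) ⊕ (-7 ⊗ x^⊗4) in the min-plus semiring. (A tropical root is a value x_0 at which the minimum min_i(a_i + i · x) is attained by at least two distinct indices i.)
Roots: {-2, -1, 3, 7}

Each tropical root is a break point of the lower envelope of the lines y = a_i + i · x (there are 5 lines, with slopes 0, 1, ..., 4). Only the lines that attain the minimum somewhere contribute to roots; other lines are dominated. Here the surviving (envelope) indices are i = 4, i = 3, i = 2, i = 1, i = 0.
Intersections between consecutive envelope lines give the roots: for adjacent envelope indices i < j the intersection is x = (a_i − a_j) / (j − i). Reading off the sorted break points: {-2, -1, 3, 7}.
Verification: at each break x_0, at least two indices attain the minimum of min_i(a_i + i · x_0).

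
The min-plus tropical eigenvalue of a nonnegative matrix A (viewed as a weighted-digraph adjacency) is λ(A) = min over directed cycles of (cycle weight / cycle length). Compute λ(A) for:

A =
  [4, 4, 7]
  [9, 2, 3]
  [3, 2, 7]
λ(A) = 2

Enumerate directed cycles and compute their means (weight / length). Sample:
  cycle 0 → 0: weight = 4, length = 1, mean = 4/1 ≈ 4.000
  cycle 1 → 1: weight = 2, length = 1, mean = 2/1 ≈ 2.000
  cycle 2 → 2: weight = 7, length = 1, mean = 7/1 ≈ 7.000
  cycle 0 → 1 → 0: weight = 13, length = 2, mean = 13/2 ≈ 6.500
  cycle 0 → 2 → 0: weight = 10, length = 2, mean = 10/2 ≈ 5.000
  cycle 1 → 0 → 1: weight = 13, length = 2, mean = 13/2 ≈ 6.500
Minimum mean = 2.000, attained e.g. along the cycle 1 → 1 with weight 2 and length 1. So λ(A) = 2/1 = 2.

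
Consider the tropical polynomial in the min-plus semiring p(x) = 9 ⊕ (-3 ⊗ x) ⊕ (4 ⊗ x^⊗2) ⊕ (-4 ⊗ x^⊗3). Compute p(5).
p(5) = 2

A tropical monomial a ⊗ x^⊗i evaluates to a + i · x. Evaluating each term at x = 5:
  Term 0 contributes 9 + 0 · 5 = 9
  Term 1 contributes -3 + 1 · 5 = 2
  Term 2 contributes 4 + 2 · 5 = 14
  Term 3 contributes -4 + 3 · 5 = 11
p(5) = ⊕ of these = min[9, 2, 14, 11] = 2.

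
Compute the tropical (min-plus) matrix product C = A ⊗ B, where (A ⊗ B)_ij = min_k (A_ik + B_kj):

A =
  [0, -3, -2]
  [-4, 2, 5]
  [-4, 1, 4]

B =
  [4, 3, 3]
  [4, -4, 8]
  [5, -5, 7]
A ⊗ B =
  [1, -7, 3]
  [0, -2, -1]
  [0, -3, -1]

Apply the min-plus product entry-by-entry:
  C[0][0] = min over k of (A[0][0] + B[0][0] = 0 + 4 = 4, A[0][1] + B[1][0] = -3 + 4 = 1, A[0][2] + B[2][0] = -2 + 5 = 3) = 1 (attained at k = 1)
  C[0][1] = min over k of (A[0][0] + B[0][1] = 0 + 3 = 3, A[0][1] + B[1][1] = -3 + -4 = -7, A[0][2] + B[2][1] = -2 + -5 = -7) = -7 (attained at k = 1)
  C[0][2] = min over k of (A[0][0] + B[0][2] = 0 + 3 = 3, A[0][1] + B[1][2] = -3 + 8 = 5, A[0][2] + B[2][2] = -2 + 7 = 5) = 3 (attained at k = 0)
  C[1][0] = min over k of (A[1][0] + B[0][0] = -4 + 4 = 0, A[1][1] + B[1][0] = 2 + 4 = 6, A[1][2] + B[2][0] = 5 + 5 = 10) = 0 (attained at k = 0)
  C[1][1] = min over k of (A[1][0] + B[0][1] = -4 + 3 = -1, A[1][1] + B[1][1] = 2 + -4 = -2, A[1][2] + B[2][1] = 5 + -5 = 0) = -2 (attained at k = 1)
  C[1][2] = min over k of (A[1][0] + B[0][2] = -4 + 3 = -1, A[1][1] + B[1][2] = 2 + 8 = 10, A[1][2] + B[2][2] = 5 + 7 = 12) = -1 (attained at k = 0)
  C[2][0] = min over k of (A[2][0] + B[0][0] = -4 + 4 = 0, A[2][1] + B[1][0] = 1 + 4 = 5, A[2][2] + B[2][0] = 4 + 5 = 9) = 0 (attained at k = 0)
  C[2][1] = min over k of (A[2][0] + B[0][1] = -4 + 3 = -1, A[2][1] + B[1][1] = 1 + -4 = -3, A[2][2] + B[2][1] = 4 + -5 = -1) = -3 (attained at k = 1)
  C[2][2] = min over k of (A[2][0] + B[0][2] = -4 + 3 = -1, A[2][1] + B[1][2] = 1 + 8 = 9, A[2][2] + B[2][2] = 4 + 7 = 11) = -1 (attained at k = 0)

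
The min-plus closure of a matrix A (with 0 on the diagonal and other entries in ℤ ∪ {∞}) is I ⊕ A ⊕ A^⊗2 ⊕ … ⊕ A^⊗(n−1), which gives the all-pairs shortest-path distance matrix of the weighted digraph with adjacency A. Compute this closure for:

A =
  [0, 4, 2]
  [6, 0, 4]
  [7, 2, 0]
Closure =
  [0, 4, 2]
  [6, 0, 4]
  [7, 2, 0]

This is the Floyd-Warshall all-pairs shortest-path computation. For each intermediate vertex k = 0, 1, …, 2, update dist[i][j] ← min(dist[i][j], dist[i][k] + dist[k][j]). The final matrix gives, for each (i, j), the minimum total weight of any directed path from i to j (possibly empty when i = j).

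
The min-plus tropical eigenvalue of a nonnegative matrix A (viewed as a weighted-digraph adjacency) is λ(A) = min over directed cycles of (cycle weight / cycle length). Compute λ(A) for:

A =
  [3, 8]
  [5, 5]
λ(A) = 3

Enumerate directed cycles and compute their means (weight / length). Sample:
  cycle 0 → 0: weight = 3, length = 1, mean = 3/1 ≈ 3.000
  cycle 1 → 1: weight = 5, length = 1, mean = 5/1 ≈ 5.000
  cycle 0 → 1 → 0: weight = 13, length = 2, mean = 13/2 ≈ 6.500
  cycle 1 → 0 → 1: weight = 13, length = 2, mean = 13/2 ≈ 6.500
Minimum mean = 3.000, attained e.g. along the cycle 0 → 0 with weight 3 and length 1. So λ(A) = 3/1 = 3.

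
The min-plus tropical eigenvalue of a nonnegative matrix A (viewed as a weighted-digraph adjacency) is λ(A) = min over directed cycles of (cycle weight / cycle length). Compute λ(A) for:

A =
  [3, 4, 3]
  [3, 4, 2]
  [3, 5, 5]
λ(A) = 3

Enumerate directed cycles and compute their means (weight / length). Sample:
  cycle 0 → 0: weight = 3, length = 1, mean = 3/1 ≈ 3.000
  cycle 1 → 1: weight = 4, length = 1, mean = 4/1 ≈ 4.000
  cycle 2 → 2: weight = 5, length = 1, mean = 5/1 ≈ 5.000
  cycle 0 → 1 → 0: weight = 7, length = 2, mean = 7/2 ≈ 3.500
  cycle 0 → 2 → 0: weight = 6, length = 2, mean = 6/2 ≈ 3.000
  cycle 1 → 0 → 1: weight = 7, length = 2, mean = 7/2 ≈ 3.500
Minimum mean = 3.000, attained e.g. along the cycle 0 → 0 with weight 3 and length 1. So λ(A) = 3/1 = 3.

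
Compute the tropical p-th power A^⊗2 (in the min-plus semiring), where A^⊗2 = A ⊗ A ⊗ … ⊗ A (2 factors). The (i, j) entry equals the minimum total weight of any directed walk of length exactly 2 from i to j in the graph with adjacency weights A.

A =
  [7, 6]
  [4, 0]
A^⊗2 =
  [10, 6]
  [4, 0]

Each entry (A^⊗2)_ij equals the minimum over all length-2 walks i = v_0 → v_1 → … → v_2 = j of Σ_t A[v_t][v_{t+1}]. For example, for (i, j) = (0, 1) we minimise over 2 possible intermediate vertex sequences; the minimum is 6, attained along the walk 0 → 1 → 1.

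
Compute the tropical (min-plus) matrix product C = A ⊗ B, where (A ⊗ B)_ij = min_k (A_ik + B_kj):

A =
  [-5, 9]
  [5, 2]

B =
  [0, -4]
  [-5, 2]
A ⊗ B =
  [-5, -9]
  [-3, 1]

Apply the min-plus product entry-by-entry:
  C[0][0] = min over k of (A[0][0] + B[0][0] = -5 + 0 = -5, A[0][1] + B[1][0] = 9 + -5 = 4) = -5 (attained at k = 0)
  C[0][1] = min over k of (A[0][0] + B[0][1] = -5 + -4 = -9, A[0][1] + B[1][1] = 9 + 2 = 11) = -9 (attained at k = 0)
  C[1][0] = min over k of (A[1][0] + B[0][0] = 5 + 0 = 5, A[1][1] + B[1][0] = 2 + -5 = -3) = -3 (attained at k = 1)
  C[1][1] = min over k of (A[1][0] + B[0][1] = 5 + -4 = 1, A[1][1] + B[1][1] = 2 + 2 = 4) = 1 (attained at k = 0)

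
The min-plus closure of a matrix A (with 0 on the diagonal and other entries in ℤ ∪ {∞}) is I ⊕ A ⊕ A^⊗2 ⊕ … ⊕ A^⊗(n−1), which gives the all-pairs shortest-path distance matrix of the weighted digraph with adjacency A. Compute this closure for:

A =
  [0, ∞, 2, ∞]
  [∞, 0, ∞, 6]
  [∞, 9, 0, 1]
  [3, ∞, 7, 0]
Closure =
  [0, 11, 2, 3]
  [9, 0, 11, 6]
  [4, 9, 0, 1]
  [3, 14, 5, 0]

This is the Floyd-Warshall all-pairs shortest-path computation. For each intermediate vertex k = 0, 1, …, 3, update dist[i][j] ← min(dist[i][j], dist[i][k] + dist[k][j]). The final matrix gives, for each (i, j), the minimum total weight of any directed path from i to j (possibly empty when i = j).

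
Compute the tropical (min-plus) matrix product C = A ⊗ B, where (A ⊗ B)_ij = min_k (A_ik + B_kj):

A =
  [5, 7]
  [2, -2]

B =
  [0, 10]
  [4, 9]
A ⊗ B =
  [5, 15]
  [2, 7]

Apply the min-plus product entry-by-entry:
  C[0][0] = min over k of (A[0][0] + B[0][0] = 5 + 0 = 5, A[0][1] + B[1][0] = 7 + 4 = 11) = 5 (attained at k = 0)
  C[0][1] = min over k of (A[0][0] + B[0][1] = 5 + 10 = 15, A[0][1] + B[1][1] = 7 + 9 = 16) = 15 (attained at k = 0)
  C[1][0] = min over k of (A[1][0] + B[0][0] = 2 + 0 = 2, A[1][1] + B[1][0] = -2 + 4 = 2) = 2 (attained at k = 0)
  C[1][1] = min over k of (A[1][0] + B[0][1] = 2 + 10 = 12, A[1][1] + B[1][1] = -2 + 9 = 7) = 7 (attained at k = 1)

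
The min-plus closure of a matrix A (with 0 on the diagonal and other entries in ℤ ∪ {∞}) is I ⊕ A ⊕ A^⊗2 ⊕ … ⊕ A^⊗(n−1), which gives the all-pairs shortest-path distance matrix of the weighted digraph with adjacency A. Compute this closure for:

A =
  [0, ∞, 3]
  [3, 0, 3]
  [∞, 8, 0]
Closure =
  [0, 11, 3]
  [3, 0, 3]
  [11, 8, 0]

This is the Floyd-Warshall all-pairs shortest-path computation. For each intermediate vertex k = 0, 1, …, 2, update dist[i][j] ← min(dist[i][j], dist[i][k] + dist[k][j]). The final matrix gives, for each (i, j), the minimum total weight of any directed path from i to j (possibly empty when i = j).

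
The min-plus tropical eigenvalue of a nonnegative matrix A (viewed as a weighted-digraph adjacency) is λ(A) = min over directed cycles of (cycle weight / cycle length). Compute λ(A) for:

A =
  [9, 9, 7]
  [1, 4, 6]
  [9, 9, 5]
λ(A) = 4

Enumerate directed cycles and compute their means (weight / length). Sample:
  cycle 0 → 0: weight = 9, length = 1, mean = 9/1 ≈ 9.000
  cycle 1 → 1: weight = 4, length = 1, mean = 4/1 ≈ 4.000
  cycle 2 → 2: weight = 5, length = 1, mean = 5/1 ≈ 5.000
  cycle 0 → 1 → 0: weight = 10, length = 2, mean = 10/2 ≈ 5.000
  cycle 0 → 2 → 0: weight = 16, length = 2, mean = 16/2 ≈ 8.000
  cycle 1 → 0 → 1: weight = 10, length = 2, mean = 10/2 ≈ 5.000
Minimum mean = 4.000, attained e.g. along the cycle 1 → 1 with weight 4 and length 1. So λ(A) = 4/1 = 4.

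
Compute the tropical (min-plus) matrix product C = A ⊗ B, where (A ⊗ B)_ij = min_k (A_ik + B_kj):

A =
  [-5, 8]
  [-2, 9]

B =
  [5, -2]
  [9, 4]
A ⊗ B =
  [0, -7]
  [3, -4]

Apply the min-plus product entry-by-entry:
  C[0][0] = min over k of (A[0][0] + B[0][0] = -5 + 5 = 0, A[0][1] + B[1][0] = 8 + 9 = 17) = 0 (attained at k = 0)
  C[0][1] = min over k of (A[0][0] + B[0][1] = -5 + -2 = -7, A[0][1] + B[1][1] = 8 + 4 = 12) = -7 (attained at k = 0)
  C[1][0] = min over k of (A[1][0] + B[0][0] = -2 + 5 = 3, A[1][1] + B[1][0] = 9 + 9 = 18) = 3 (attained at k = 0)
  C[1][1] = min over k of (A[1][0] + B[0][1] = -2 + -2 = -4, A[1][1] + B[1][1] = 9 + 4 = 13) = -4 (attained at k = 0)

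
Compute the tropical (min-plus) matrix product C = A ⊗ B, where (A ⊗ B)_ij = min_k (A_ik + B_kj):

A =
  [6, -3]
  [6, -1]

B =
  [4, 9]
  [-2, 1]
A ⊗ B =
  [-5, -2]
  [-3, 0]

Apply the min-plus product entry-by-entry:
  C[0][0] = min over k of (A[0][0] + B[0][0] = 6 + 4 = 10, A[0][1] + B[1][0] = -3 + -2 = -5) = -5 (attained at k = 1)
  C[0][1] = min over k of (A[0][0] + B[0][1] = 6 + 9 = 15, A[0][1] + B[1][1] = -3 + 1 = -2) = -2 (attained at k = 1)
  C[1][0] = min over k of (A[1][0] + B[0][0] = 6 + 4 = 10, A[1][1] + B[1][0] = -1 + -2 = -3) = -3 (attained at k = 1)
  C[1][1] = min over k of (A[1][0] + B[0][1] = 6 + 9 = 15, A[1][1] + B[1][1] = -1 + 1 = 0) = 0 (attained at k = 1)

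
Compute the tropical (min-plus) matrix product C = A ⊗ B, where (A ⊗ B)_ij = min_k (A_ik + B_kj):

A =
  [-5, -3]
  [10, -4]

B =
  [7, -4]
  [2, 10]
A ⊗ B =
  [-1, -9]
  [-2, 6]

Apply the min-plus product entry-by-entry:
  C[0][0] = min over k of (A[0][0] + B[0][0] = -5 + 7 = 2, A[0][1] + B[1][0] = -3 + 2 = -1) = -1 (attained at k = 1)
  C[0][1] = min over k of (A[0][0] + B[0][1] = -5 + -4 = -9, A[0][1] + B[1][1] = -3 + 10 = 7) = -9 (attained at k = 0)
  C[1][0] = min over k of (A[1][0] + B[0][0] = 10 + 7 = 17, A[1][1] + B[1][0] = -4 + 2 = -2) = -2 (attained at k = 1)
  C[1][1] = min over k of (A[1][0] + B[0][1] = 10 + -4 = 6, A[1][1] + B[1][1] = -4 + 10 = 6) = 6 (attained at k = 0)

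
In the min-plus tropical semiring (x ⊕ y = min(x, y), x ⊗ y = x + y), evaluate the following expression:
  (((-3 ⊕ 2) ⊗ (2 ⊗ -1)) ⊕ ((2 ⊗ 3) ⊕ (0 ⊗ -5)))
(((-3 ⊕ 2) ⊗ (2 ⊗ -1)) ⊕ ((2 ⊗ 3) ⊕ (0 ⊗ -5))) = -5

Expand innermost to outermost. Recall ⊕ takes the minimum of its arguments and ⊗ takes their sum. Working out the expression (((-3 ⊕ 2) ⊗ (2 ⊗ -1)) ⊕ ((2 ⊗ 3) ⊕ (0 ⊗ -5))) gives -5.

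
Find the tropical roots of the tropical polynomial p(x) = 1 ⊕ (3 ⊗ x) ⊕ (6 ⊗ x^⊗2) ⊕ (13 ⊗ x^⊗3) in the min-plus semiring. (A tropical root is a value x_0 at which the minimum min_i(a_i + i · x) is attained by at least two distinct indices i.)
Roots: {-7, -3, -2}

Each tropical root is a break point of the lower envelope of the lines y = a_i + i · x (there are 4 lines, with slopes 0, 1, ..., 3). Only the lines that attain the minimum somewhere contribute to roots; other lines are dominated. Here the surviving (envelope) indices are i = 3, i = 2, i = 1, i = 0.
Intersections between consecutive envelope lines give the roots: for adjacent envelope indices i < j the intersection is x = (a_i − a_j) / (j − i). Reading off the sorted break points: {-7, -3, -2}.
Verification: at each break x_0, at least two indices attain the minimum of min_i(a_i + i · x_0).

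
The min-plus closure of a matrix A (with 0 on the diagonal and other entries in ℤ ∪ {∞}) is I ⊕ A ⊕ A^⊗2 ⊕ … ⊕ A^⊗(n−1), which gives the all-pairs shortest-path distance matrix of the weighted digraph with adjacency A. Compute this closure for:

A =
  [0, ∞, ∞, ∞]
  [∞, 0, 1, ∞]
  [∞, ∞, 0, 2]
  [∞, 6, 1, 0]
Closure =
  [0, ∞, ∞, ∞]
  [∞, 0, 1, 3]
  [∞, 8, 0, 2]
  [∞, 6, 1, 0]

This is the Floyd-Warshall all-pairs shortest-path computation. For each intermediate vertex k = 0, 1, …, 3, update dist[i][j] ← min(dist[i][j], dist[i][k] + dist[k][j]). The final matrix gives, for each (i, j), the minimum total weight of any directed path from i to j (possibly empty when i = j).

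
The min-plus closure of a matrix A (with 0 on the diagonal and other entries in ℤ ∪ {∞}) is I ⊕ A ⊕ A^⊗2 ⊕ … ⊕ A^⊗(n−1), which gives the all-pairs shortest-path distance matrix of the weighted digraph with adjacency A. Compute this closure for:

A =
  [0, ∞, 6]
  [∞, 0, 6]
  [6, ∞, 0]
Closure =
  [0, ∞, 6]
  [12, 0, 6]
  [6, ∞, 0]

This is the Floyd-Warshall all-pairs shortest-path computation. For each intermediate vertex k = 0, 1, …, 2, update dist[i][j] ← min(dist[i][j], dist[i][k] + dist[k][j]). The final matrix gives, for each (i, j), the minimum total weight of any directed path from i to j (possibly empty when i = j).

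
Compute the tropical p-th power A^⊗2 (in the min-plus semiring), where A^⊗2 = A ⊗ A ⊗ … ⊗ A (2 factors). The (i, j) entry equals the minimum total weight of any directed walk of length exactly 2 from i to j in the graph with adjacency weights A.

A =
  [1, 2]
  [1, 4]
A^⊗2 =
  [2, 3]
  [2, 3]

Each entry (A^⊗2)_ij equals the minimum over all length-2 walks i = v_0 → v_1 → … → v_2 = j of Σ_t A[v_t][v_{t+1}]. For example, for (i, j) = (0, 1) we minimise over 2 possible intermediate vertex sequences; the minimum is 3, attained along the walk 0 → 0 → 1.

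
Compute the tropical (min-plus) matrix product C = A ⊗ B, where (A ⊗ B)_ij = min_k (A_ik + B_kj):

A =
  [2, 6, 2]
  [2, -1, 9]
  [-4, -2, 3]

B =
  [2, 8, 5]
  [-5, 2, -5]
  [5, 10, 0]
A ⊗ B =
  [1, 8, 1]
  [-6, 1, -6]
  [-7, 0, -7]

Apply the min-plus product entry-by-entry:
  C[0][0] = min over k of (A[0][0] + B[0][0] = 2 + 2 = 4, A[0][1] + B[1][0] = 6 + -5 = 1, A[0][2] + B[2][0] = 2 + 5 = 7) = 1 (attained at k = 1)
  C[0][1] = min over k of (A[0][0] + B[0][1] = 2 + 8 = 10, A[0][1] + B[1][1] = 6 + 2 = 8, A[0][2] + B[2][1] = 2 + 10 = 12) = 8 (attained at k = 1)
  C[0][2] = min over k of (A[0][0] + B[0][2] = 2 + 5 = 7, A[0][1] + B[1][2] = 6 + -5 = 1, A[0][2] + B[2][2] = 2 + 0 = 2) = 1 (attained at k = 1)
  C[1][0] = min over k of (A[1][0] + B[0][0] = 2 + 2 = 4, A[1][1] + B[1][0] = -1 + -5 = -6, A[1][2] + B[2][0] = 9 + 5 = 14) = -6 (attained at k = 1)
  C[1][1] = min over k of (A[1][0] + B[0][1] = 2 + 8 = 10, A[1][1] + B[1][1] = -1 + 2 = 1, A[1][2] + B[2][1] = 9 + 10 = 19) = 1 (attained at k = 1)
  C[1][2] = min over k of (A[1][0] + B[0][2] = 2 + 5 = 7, A[1][1] + B[1][2] = -1 + -5 = -6, A[1][2] + B[2][2] = 9 + 0 = 9) = -6 (attained at k = 1)
  C[2][0] = min over k of (A[2][0] + B[0][0] = -4 + 2 = -2, A[2][1] + B[1][0] = -2 + -5 = -7, A[2][2] + B[2][0] = 3 + 5 = 8) = -7 (attained at k = 1)
  C[2][1] = min over k of (A[2][0] + B[0][1] = -4 + 8 = 4, A[2][1] + B[1][1] = -2 + 2 = 0, A[2][2] + B[2][1] = 3 + 10 = 13) = 0 (attained at k = 1)
  C[2][2] = min over k of (A[2][0] + B[0][2] = -4 + 5 = 1, A[2][1] + B[1][2] = -2 + -5 = -7, A[2][2] + B[2][2] = 3 + 0 = 3) = -7 (attained at k = 1)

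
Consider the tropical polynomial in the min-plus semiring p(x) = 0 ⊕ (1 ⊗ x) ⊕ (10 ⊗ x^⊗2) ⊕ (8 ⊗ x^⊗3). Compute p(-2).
p(-2) = -1

A tropical monomial a ⊗ x^⊗i evaluates to a + i · x. Evaluating each term at x = -2:
  Term 0 contributes 0 + 0 · -2 = 0
  Term 1 contributes 1 + 1 · -2 = -1
  Term 2 contributes 10 + 2 · -2 = 6
  Term 3 contributes 8 + 3 · -2 = 2
p(-2) = ⊕ of these = min[0, -1, 6, 2] = -1.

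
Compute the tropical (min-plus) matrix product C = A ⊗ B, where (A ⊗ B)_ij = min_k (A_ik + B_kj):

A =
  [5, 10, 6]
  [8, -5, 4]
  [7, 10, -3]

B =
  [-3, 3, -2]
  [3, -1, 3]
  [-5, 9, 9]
A ⊗ B =
  [1, 8, 3]
  [-2, -6, -2]
  [-8, 6, 5]

Apply the min-plus product entry-by-entry:
  C[0][0] = min over k of (A[0][0] + B[0][0] = 5 + -3 = 2, A[0][1] + B[1][0] = 10 + 3 = 13, A[0][2] + B[2][0] = 6 + -5 = 1) = 1 (attained at k = 2)
  C[0][1] = min over k of (A[0][0] + B[0][1] = 5 + 3 = 8, A[0][1] + B[1][1] = 10 + -1 = 9, A[0][2] + B[2][1] = 6 + 9 = 15) = 8 (attained at k = 0)
  C[0][2] = min over k of (A[0][0] + B[0][2] = 5 + -2 = 3, A[0][1] + B[1][2] = 10 + 3 = 13, A[0][2] + B[2][2] = 6 + 9 = 15) = 3 (attained at k = 0)
  C[1][0] = min over k of (A[1][0] + B[0][0] = 8 + -3 = 5, A[1][1] + B[1][0] = -5 + 3 = -2, A[1][2] + B[2][0] = 4 + -5 = -1) = -2 (attained at k = 1)
  C[1][1] = min over k of (A[1][0] + B[0][1] = 8 + 3 = 11, A[1][1] + B[1][1] = -5 + -1 = -6, A[1][2] + B[2][1] = 4 + 9 = 13) = -6 (attained at k = 1)
  C[1][2] = min over k of (A[1][0] + B[0][2] = 8 + -2 = 6, A[1][1] + B[1][2] = -5 + 3 = -2, A[1][2] + B[2][2] = 4 + 9 = 13) = -2 (attained at k = 1)
  C[2][0] = min over k of (A[2][0] + B[0][0] = 7 + -3 = 4, A[2][1] + B[1][0] = 10 + 3 = 13, A[2][2] + B[2][0] = -3 + -5 = -8) = -8 (attained at k = 2)
  C[2][1] = min over k of (A[2][0] + B[0][1] = 7 + 3 = 10, A[2][1] + B[1][1] = 10 + -1 = 9, A[2][2] + B[2][1] = -3 + 9 = 6) = 6 (attained at k = 2)
  C[2][2] = min over k of (A[2][0] + B[0][2] = 7 + -2 = 5, A[2][1] + B[1][2] = 10 + 3 = 13, A[2][2] + B[2][2] = -3 + 9 = 6) = 5 (attained at k = 0)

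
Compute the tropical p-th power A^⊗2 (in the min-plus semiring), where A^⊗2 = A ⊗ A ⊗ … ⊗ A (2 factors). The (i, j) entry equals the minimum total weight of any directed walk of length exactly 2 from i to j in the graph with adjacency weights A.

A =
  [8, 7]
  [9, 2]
A^⊗2 =
  [16, 9]
  [11, 4]

Each entry (A^⊗2)_ij equals the minimum over all length-2 walks i = v_0 → v_1 → … → v_2 = j of Σ_t A[v_t][v_{t+1}]. For example, for (i, j) = (0, 1) we minimise over 2 possible intermediate vertex sequences; the minimum is 9, attained along the walk 0 → 1 → 1.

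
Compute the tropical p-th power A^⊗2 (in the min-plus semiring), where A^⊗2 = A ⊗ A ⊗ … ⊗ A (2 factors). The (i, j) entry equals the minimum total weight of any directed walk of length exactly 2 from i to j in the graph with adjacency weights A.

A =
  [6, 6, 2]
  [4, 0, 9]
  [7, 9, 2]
A^⊗2 =
  [9, 6, 4]
  [4, 0, 6]
  [9, 9, 4]

Each entry (A^⊗2)_ij equals the minimum over all length-2 walks i = v_0 → v_1 → … → v_2 = j of Σ_t A[v_t][v_{t+1}]. For example, for (i, j) = (0, 2) we minimise over 3 possible intermediate vertex sequences; the minimum is 4, attained along the walk 0 → 2 → 2.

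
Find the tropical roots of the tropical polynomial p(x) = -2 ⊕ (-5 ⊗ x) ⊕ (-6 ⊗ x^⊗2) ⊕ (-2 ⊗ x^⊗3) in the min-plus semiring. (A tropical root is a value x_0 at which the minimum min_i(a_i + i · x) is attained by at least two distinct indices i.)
Roots: {-4, 1, 3}

Each tropical root is a break point of the lower envelope of the lines y = a_i + i · x (there are 4 lines, with slopes 0, 1, ..., 3). Only the lines that attain the minimum somewhere contribute to roots; other lines are dominated. Here the surviving (envelope) indices are i = 3, i = 2, i = 1, i = 0.
Intersections between consecutive envelope lines give the roots: for adjacent envelope indices i < j the intersection is x = (a_i − a_j) / (j − i). Reading off the sorted break points: {-4, 1, 3}.
Verification: at each break x_0, at least two indices attain the minimum of min_i(a_i + i · x_0).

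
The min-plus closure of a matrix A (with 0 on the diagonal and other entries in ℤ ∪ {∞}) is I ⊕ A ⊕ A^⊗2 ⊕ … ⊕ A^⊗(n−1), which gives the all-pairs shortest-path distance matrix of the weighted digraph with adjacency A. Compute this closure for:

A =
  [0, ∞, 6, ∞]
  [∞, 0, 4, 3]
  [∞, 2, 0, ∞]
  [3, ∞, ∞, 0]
Closure =
  [0, 8, 6, 11]
  [6, 0, 4, 3]
  [8, 2, 0, 5]
  [3, 11, 9, 0]

This is the Floyd-Warshall all-pairs shortest-path computation. For each intermediate vertex k = 0, 1, …, 3, update dist[i][j] ← min(dist[i][j], dist[i][k] + dist[k][j]). The final matrix gives, for each (i, j), the minimum total weight of any directed path from i to j (possibly empty when i = j).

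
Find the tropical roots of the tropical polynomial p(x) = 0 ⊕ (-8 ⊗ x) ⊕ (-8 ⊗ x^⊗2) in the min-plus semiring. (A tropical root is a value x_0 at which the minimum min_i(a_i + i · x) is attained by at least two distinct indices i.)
Roots: {0, 8}

Each tropical root is a break point of the lower envelope of the lines y = a_i + i · x (there are 3 lines, with slopes 0, 1, ..., 2). Only the lines that attain the minimum somewhere contribute to roots; other lines are dominated. Here the surviving (envelope) indices are i = 2, i = 1, i = 0.
Intersections between consecutive envelope lines give the roots: for adjacent envelope indices i < j the intersection is x = (a_i − a_j) / (j − i). Reading off the sorted break points: {0, 8}.
Verification: at each break x_0, at least two indices attain the minimum of min_i(a_i + i · x_0).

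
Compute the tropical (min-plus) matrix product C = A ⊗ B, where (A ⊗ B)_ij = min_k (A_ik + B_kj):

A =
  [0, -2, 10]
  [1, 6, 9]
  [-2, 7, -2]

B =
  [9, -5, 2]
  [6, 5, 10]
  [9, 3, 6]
A ⊗ B =
  [4, -5, 2]
  [10, -4, 3]
  [7, -7, 0]

Apply the min-plus product entry-by-entry:
  C[0][0] = min over k of (A[0][0] + B[0][0] = 0 + 9 = 9, A[0][1] + B[1][0] = -2 + 6 = 4, A[0][2] + B[2][0] = 10 + 9 = 19) = 4 (attained at k = 1)
  C[0][1] = min over k of (A[0][0] + B[0][1] = 0 + -5 = -5, A[0][1] + B[1][1] = -2 + 5 = 3, A[0][2] + B[2][1] = 10 + 3 = 13) = -5 (attained at k = 0)
  C[0][2] = min over k of (A[0][0] + B[0][2] = 0 + 2 = 2, A[0][1] + B[1][2] = -2 + 10 = 8, A[0][2] + B[2][2] = 10 + 6 = 16) = 2 (attained at k = 0)
  C[1][0] = min over k of (A[1][0] + B[0][0] = 1 + 9 = 10, A[1][1] + B[1][0] = 6 + 6 = 12, A[1][2] + B[2][0] = 9 + 9 = 18) = 10 (attained at k = 0)
  C[1][1] = min over k of (A[1][0] + B[0][1] = 1 + -5 = -4, A[1][1] + B[1][1] = 6 + 5 = 11, A[1][2] + B[2][1] = 9 + 3 = 12) = -4 (attained at k = 0)
  C[1][2] = min over k of (A[1][0] + B[0][2] = 1 + 2 = 3, A[1][1] + B[1][2] = 6 + 10 = 16, A[1][2] + B[2][2] = 9 + 6 = 15) = 3 (attained at k = 0)
  C[2][0] = min over k of (A[2][0] + B[0][0] = -2 + 9 = 7, A[2][1] + B[1][0] = 7 + 6 = 13, A[2][2] + B[2][0] = -2 + 9 = 7) = 7 (attained at k = 0)
  C[2][1] = min over k of (A[2][0] + B[0][1] = -2 + -5 = -7, A[2][1] + B[1][1] = 7 + 5 = 12, A[2][2] + B[2][1] = -2 + 3 = 1) = -7 (attained at k = 0)
  C[2][2] = min over k of (A[2][0] + B[0][2] = -2 + 2 = 0, A[2][1] + B[1][2] = 7 + 10 = 17, A[2][2] + B[2][2] = -2 + 6 = 4) = 0 (attained at k = 0)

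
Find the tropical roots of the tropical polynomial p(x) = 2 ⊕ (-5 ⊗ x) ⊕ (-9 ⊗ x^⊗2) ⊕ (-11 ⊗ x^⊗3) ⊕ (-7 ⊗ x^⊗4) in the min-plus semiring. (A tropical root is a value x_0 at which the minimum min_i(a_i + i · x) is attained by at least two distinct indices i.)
Roots: {-4, 2, 4, 7}

Each tropical root is a break point of the lower envelope of the lines y = a_i + i · x (there are 5 lines, with slopes 0, 1, ..., 4). Only the lines that attain the minimum somewhere contribute to roots; other lines are dominated. Here the surviving (envelope) indices are i = 4, i = 3, i = 2, i = 1, i = 0.
Intersections between consecutive envelope lines give the roots: for adjacent envelope indices i < j the intersection is x = (a_i − a_j) / (j − i). Reading off the sorted break points: {-4, 2, 4, 7}.
Verification: at each break x_0, at least two indices attain the minimum of min_i(a_i + i · x_0).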